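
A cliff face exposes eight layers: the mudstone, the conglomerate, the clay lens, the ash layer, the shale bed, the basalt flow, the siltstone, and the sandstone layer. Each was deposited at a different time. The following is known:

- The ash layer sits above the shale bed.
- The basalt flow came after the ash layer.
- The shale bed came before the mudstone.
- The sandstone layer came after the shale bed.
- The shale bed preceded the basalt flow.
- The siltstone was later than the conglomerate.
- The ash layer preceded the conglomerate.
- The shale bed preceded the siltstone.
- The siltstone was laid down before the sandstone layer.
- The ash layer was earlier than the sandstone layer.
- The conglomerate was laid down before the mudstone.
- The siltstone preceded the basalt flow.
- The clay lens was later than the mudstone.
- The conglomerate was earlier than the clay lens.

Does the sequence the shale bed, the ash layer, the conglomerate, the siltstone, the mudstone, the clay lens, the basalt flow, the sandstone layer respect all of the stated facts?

yes

Check each stated constraint against the proposed order — e.g. the ash layer is ahead of the sandstone layer; the shale bed is ahead of the sandstone layer. Every pair is in the required order; nothing is violated.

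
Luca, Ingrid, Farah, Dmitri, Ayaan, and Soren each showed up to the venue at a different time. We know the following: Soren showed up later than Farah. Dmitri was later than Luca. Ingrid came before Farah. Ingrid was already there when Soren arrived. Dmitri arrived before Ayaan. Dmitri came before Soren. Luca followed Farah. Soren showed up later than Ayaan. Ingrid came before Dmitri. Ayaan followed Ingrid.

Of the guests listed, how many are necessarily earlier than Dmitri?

Directly stated before Dmitri: Ingrid and Luca.
Farah reaches Dmitri via Farah → Luca → Dmitri.
No chain forces Soren (or any of the others) ahead of Dmitri.
That's Farah, Ingrid, and Luca — 3 in all.

3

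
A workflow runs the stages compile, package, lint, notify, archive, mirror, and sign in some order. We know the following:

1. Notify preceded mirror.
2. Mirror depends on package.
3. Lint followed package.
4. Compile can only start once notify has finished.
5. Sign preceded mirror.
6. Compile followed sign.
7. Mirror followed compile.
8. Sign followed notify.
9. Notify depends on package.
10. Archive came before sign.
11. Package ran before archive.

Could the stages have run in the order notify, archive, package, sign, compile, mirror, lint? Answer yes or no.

no

The constraints require package before archive, but in the proposed sequence archive appears ahead of package. That one violation is enough.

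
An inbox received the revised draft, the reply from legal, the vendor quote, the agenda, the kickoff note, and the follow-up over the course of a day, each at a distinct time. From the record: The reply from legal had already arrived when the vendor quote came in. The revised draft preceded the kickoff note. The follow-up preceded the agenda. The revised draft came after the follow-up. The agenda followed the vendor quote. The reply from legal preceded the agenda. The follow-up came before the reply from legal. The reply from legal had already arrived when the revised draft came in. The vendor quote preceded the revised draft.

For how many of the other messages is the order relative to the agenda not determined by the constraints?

2

Forced before the agenda: the follow-up, the reply from legal, and the vendor quote.
That leaves the kickoff note and the revised draft with no forced order relative to the agenda — 2.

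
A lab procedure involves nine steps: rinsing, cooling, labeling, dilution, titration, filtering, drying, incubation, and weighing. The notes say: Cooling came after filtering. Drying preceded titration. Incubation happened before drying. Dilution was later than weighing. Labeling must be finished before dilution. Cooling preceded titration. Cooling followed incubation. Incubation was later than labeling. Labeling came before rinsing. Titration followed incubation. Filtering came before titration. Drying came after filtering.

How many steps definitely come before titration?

5

Directly stated before titration: cooling, drying, filtering, and incubation.
Labeling reaches titration via labeling → incubation → titration.
That's cooling, drying, filtering, incubation, and labeling — 5 in all.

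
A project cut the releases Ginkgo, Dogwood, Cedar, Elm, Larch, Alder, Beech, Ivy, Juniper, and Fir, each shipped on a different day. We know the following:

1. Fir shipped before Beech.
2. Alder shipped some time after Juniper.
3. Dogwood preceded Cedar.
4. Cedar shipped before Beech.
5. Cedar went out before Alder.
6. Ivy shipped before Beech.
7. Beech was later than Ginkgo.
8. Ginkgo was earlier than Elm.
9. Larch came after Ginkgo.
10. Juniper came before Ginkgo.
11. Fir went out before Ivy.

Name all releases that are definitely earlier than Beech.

Directly stated before Beech: Cedar, Fir, Ginkgo, and Ivy.
Dogwood reaches Beech via Dogwood → Cedar → Beech.
Juniper reaches Beech via Juniper → Ginkgo → Beech.
No chain forces Elm (or any of the others) ahead of Beech.

Cedar, Dogwood, Fir, Ginkgo, Ivy, Juniper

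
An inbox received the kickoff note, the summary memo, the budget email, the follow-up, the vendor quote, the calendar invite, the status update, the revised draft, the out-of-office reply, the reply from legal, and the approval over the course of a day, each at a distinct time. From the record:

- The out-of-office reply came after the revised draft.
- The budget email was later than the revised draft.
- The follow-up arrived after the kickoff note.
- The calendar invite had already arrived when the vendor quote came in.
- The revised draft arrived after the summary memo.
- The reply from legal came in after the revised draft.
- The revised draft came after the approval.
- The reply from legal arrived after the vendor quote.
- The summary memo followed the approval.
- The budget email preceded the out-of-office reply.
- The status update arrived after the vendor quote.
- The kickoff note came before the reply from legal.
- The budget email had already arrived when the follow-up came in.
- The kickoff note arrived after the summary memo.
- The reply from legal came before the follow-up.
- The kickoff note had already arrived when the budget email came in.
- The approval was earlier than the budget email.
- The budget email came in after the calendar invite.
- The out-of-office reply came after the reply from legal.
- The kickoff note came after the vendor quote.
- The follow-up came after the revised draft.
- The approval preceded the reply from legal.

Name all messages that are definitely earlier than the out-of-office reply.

the approval, the budget email, the calendar invite, the kickoff note, the reply from legal, the revised draft, the summary memo, the vendor quote

Directly stated before the out-of-office reply: the budget email, the reply from legal, and the revised draft.
The approval reaches the out-of-office reply via the approval → the budget email → the out-of-office reply.
The calendar invite reaches the out-of-office reply via the calendar invite → the budget email → the out-of-office reply.
The kickoff note reaches the out-of-office reply via the kickoff note → the budget email → the out-of-office reply.
Likewise the summary memo and the vendor quote each reach the out-of-office reply by chaining the stated constraints.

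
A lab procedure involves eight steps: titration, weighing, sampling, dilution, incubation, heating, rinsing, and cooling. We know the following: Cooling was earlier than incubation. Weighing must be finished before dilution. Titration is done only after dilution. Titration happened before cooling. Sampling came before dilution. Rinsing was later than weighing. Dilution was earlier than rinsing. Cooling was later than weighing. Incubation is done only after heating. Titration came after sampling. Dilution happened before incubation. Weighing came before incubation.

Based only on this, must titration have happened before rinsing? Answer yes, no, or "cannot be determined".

No chain of stated constraints runs from titration to rinsing, and none runs from rinsing to titration either.
So the relative order of titration and rinsing is not fixed by the given facts.

cannot be determined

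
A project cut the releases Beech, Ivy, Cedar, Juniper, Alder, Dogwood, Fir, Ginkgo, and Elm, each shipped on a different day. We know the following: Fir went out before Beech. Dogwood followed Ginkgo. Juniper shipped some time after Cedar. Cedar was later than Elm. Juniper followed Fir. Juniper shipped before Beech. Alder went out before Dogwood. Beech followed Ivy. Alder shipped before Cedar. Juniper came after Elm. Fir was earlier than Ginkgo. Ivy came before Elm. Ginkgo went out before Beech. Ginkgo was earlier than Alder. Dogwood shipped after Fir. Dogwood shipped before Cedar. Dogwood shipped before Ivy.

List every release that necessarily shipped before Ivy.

Alder, Dogwood, Fir, Ginkgo

Directly stated before Ivy: Dogwood.
Alder reaches Ivy via Alder → Dogwood → Ivy.
Fir reaches Ivy via Fir → Dogwood → Ivy.
Ginkgo reaches Ivy via Ginkgo → Dogwood → Ivy.
No chain forces Beech (or any of the others) ahead of Ivy.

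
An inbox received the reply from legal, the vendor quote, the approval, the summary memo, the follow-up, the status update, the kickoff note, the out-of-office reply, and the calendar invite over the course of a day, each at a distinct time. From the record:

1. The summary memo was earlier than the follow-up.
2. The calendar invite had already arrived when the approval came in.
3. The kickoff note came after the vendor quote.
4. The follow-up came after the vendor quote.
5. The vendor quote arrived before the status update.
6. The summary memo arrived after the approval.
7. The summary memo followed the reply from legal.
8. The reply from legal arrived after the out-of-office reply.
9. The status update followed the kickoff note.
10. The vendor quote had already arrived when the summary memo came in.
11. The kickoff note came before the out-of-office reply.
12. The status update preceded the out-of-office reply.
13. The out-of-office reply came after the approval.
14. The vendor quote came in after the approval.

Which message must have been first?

the calendar invite

The calendar invite has a chain of constraints placing it before every other message, so the calendar invite must be first.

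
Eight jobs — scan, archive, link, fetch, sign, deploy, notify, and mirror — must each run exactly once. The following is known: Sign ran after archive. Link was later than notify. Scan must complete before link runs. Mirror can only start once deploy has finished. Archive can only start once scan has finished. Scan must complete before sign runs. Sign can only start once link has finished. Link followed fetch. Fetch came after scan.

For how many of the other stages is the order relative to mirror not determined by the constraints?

6

Forced before mirror: deploy.
That leaves archive, fetch, link, notify, scan, and sign with no forced order relative to mirror — 6.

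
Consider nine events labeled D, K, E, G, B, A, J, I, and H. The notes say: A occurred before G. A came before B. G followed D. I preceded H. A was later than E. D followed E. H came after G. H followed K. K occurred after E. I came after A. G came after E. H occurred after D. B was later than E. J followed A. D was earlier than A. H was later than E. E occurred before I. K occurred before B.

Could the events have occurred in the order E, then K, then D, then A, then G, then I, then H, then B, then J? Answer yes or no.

Check each stated constraint against the proposed order — e.g. K is ahead of B; E is ahead of B. Every pair is in the required order; nothing is violated.

yes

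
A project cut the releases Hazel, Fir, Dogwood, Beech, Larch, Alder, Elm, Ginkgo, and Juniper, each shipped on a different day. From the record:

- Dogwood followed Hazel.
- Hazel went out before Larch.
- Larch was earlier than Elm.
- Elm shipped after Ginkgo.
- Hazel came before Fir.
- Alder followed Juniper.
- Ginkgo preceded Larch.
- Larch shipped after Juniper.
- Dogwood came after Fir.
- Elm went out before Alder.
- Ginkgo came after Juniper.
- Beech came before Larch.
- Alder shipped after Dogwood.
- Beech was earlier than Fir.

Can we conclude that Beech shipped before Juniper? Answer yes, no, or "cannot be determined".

cannot be determined

No chain of stated constraints runs from Beech to Juniper, and none runs from Juniper to Beech either.
So the relative order of Beech and Juniper is not fixed by the given facts.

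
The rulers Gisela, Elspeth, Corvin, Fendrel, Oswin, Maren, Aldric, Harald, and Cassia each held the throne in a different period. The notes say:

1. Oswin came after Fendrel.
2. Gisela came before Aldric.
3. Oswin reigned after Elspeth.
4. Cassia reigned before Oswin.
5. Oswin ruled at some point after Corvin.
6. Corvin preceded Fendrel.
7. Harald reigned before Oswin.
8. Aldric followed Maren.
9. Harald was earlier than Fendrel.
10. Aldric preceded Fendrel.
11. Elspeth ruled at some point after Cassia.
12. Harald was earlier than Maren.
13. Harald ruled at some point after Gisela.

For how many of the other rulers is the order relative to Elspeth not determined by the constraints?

Forced before Elspeth: Cassia; forced after Elspeth: Oswin.
That leaves Aldric, Corvin, Fendrel, Gisela, Harald, and Maren with no forced order relative to Elspeth — 6.

6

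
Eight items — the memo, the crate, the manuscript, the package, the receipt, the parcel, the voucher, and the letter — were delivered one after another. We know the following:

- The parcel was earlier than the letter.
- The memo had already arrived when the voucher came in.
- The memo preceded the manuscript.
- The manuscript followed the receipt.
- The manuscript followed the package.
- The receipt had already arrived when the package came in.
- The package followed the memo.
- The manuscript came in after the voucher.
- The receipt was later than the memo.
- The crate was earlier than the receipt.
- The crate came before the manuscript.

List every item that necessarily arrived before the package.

Directly stated before the package: the memo and the receipt.
The crate reaches the package via the crate → the receipt → the package.
No chain forces the manuscript (or any of the others) ahead of the package.

the crate, the memo, the receipt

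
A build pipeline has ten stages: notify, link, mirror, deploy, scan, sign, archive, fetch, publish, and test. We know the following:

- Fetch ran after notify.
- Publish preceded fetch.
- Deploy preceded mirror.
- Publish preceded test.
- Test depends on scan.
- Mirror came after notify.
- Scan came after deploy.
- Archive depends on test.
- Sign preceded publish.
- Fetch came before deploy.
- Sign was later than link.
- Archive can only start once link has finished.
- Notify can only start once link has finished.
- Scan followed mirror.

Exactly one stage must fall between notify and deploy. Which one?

Tracing the constraints gives notify → fetch → deploy, so fetch sits after notify and before deploy.
No other stage is forced both after notify and before deploy.

fetch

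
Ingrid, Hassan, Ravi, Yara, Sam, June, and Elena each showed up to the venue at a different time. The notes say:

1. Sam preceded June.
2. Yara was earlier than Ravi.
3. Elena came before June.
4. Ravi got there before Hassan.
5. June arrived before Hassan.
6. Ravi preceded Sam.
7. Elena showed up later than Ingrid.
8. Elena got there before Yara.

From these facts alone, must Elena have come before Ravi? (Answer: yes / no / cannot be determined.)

Chain the constraints: Elena → Yara → Ravi. Each link is directly stated, so Elena comes before Ravi.

yes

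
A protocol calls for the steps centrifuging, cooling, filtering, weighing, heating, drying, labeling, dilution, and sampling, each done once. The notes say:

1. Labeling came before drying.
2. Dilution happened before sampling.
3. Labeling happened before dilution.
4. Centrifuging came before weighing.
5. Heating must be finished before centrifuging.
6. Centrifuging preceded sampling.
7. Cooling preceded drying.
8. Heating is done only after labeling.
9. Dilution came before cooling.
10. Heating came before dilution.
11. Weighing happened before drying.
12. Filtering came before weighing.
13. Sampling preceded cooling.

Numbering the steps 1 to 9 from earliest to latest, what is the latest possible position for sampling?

Sampling must come before cooling and drying — 2 steps forced after it.
Everything else can be placed before sampling in some valid order, so sampling can sit as late as position 9 − 2 = 7.

7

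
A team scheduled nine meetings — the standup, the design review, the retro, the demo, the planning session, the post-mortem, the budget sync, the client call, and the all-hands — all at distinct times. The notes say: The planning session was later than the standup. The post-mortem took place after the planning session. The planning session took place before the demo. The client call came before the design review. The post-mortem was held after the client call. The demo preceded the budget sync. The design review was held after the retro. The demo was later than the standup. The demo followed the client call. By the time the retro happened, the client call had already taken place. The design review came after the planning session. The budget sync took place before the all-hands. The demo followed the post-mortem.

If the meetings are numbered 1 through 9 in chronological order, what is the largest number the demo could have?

The demo must come before the all-hands and the budget sync — 2 meetings forced after it.
Everything else can be placed before the demo in some valid order, so the demo can sit as late as position 9 − 2 = 7.

7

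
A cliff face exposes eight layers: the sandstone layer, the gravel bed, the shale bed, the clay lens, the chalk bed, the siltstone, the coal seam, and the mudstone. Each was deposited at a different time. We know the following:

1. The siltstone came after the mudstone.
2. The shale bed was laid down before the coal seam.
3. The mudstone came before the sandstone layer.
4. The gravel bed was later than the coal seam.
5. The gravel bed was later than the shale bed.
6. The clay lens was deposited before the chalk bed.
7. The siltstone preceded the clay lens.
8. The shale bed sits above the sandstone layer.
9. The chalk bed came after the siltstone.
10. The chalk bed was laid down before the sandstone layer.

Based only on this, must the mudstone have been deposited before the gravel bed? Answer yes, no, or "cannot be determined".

yes

Chain the constraints: the mudstone → the sandstone layer → the shale bed → the gravel bed. Each link is directly stated, so the mudstone comes before the gravel bed.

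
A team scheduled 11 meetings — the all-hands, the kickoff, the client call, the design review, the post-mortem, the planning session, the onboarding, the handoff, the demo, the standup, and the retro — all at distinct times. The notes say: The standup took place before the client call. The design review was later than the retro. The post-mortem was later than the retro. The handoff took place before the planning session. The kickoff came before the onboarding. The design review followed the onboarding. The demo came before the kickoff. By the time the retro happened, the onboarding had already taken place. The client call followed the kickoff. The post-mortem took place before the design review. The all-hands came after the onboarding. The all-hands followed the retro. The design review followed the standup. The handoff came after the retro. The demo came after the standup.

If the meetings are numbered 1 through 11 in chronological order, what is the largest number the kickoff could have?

The kickoff must come before the all-hands, the client call, the design review, the handoff, the onboarding, the planning session, the post-mortem, and the retro — 8 meetings forced after it.
Everything else can be placed before the kickoff in some valid order, so the kickoff can sit as late as position 11 − 8 = 3.

3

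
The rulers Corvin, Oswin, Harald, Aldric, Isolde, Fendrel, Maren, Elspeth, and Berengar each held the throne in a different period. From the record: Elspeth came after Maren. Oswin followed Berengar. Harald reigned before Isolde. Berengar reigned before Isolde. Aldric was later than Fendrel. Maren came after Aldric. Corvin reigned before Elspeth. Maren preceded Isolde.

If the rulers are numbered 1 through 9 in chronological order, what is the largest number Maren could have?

7

Maren must come before Elspeth and Isolde — 2 rulers forced after them.
Everything else can be placed before Maren in some valid order, so Maren can sit as late as position 9 − 2 = 7.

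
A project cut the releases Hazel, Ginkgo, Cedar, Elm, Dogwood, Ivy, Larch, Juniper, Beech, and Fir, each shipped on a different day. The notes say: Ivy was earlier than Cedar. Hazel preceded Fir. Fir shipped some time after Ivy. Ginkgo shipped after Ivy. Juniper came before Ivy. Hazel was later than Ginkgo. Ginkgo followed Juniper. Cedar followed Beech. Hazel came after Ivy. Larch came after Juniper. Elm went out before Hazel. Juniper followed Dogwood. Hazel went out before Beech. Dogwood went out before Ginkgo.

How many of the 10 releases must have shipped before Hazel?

5

Directly stated before Hazel: Elm, Ginkgo, and Ivy.
Dogwood reaches Hazel via Dogwood → Ginkgo → Hazel.
Juniper reaches Hazel via Juniper → Ivy → Hazel.
No chain forces Fir (or any of the others) ahead of Hazel.
That's Dogwood, Elm, Ginkgo, Ivy, and Juniper — 5 in all.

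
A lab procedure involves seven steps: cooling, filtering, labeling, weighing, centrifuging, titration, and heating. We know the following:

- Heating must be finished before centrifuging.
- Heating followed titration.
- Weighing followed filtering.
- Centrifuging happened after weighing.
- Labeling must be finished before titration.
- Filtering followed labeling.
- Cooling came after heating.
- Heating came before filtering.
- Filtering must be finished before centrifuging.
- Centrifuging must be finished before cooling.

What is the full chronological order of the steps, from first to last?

The constraints fix every adjacent pair, so only one ordering works:
labeling → titration → heating → filtering → weighing → centrifuging → cooling.

labeling, titration, heating, filtering, weighing, centrifuging, cooling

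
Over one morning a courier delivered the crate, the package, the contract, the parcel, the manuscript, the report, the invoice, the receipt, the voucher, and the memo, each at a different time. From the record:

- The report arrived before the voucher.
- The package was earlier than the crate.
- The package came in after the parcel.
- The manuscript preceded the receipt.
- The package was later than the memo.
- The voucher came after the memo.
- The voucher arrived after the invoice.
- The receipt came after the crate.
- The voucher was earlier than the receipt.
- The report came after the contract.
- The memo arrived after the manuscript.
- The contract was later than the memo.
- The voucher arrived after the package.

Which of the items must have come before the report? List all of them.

Directly stated before the report: the contract.
The manuscript reaches the report via the manuscript → the memo → the contract → the report.
The memo reaches the report via the memo → the contract → the report.

the contract, the manuscript, the memo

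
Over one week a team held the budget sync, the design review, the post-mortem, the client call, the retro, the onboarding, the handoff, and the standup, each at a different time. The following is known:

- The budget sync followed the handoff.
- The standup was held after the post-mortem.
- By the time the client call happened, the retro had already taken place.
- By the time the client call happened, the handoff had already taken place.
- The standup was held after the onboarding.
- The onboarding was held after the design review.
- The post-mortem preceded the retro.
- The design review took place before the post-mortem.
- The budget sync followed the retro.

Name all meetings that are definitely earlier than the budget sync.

the design review, the handoff, the post-mortem, the retro

Directly stated before the budget sync: the handoff and the retro.
The design review reaches the budget sync via the design review → the post-mortem → the retro → the budget sync.
The post-mortem reaches the budget sync via the post-mortem → the retro → the budget sync.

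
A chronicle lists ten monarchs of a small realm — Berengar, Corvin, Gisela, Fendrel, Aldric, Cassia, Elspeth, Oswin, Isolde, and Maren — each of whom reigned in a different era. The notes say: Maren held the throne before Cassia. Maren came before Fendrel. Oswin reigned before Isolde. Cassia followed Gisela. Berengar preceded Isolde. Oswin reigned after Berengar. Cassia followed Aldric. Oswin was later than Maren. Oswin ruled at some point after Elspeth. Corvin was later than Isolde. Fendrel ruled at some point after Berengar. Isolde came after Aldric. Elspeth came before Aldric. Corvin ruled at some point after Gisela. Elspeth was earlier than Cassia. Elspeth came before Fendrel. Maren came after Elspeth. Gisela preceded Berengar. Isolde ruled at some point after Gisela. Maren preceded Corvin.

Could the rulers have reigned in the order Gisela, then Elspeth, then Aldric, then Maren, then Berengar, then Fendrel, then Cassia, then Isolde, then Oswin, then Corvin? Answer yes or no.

no

The constraints require Oswin before Isolde, but in the proposed sequence Isolde appears ahead of Oswin. That one violation is enough.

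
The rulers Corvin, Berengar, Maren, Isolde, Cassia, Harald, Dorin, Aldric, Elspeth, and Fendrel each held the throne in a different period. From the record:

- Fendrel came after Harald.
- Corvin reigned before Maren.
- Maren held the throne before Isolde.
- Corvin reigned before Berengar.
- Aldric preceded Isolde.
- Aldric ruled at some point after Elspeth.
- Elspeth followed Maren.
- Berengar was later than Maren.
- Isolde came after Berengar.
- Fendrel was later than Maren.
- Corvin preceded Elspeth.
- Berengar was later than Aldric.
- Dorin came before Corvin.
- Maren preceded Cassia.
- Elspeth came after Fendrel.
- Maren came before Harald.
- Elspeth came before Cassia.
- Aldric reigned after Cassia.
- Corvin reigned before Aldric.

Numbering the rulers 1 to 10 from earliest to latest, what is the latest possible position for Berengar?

9

Berengar must come before Isolde — 1 ruler forced after them.
Everything else can be placed before Berengar in some valid order, so Berengar can sit as late as position 10 − 1 = 9.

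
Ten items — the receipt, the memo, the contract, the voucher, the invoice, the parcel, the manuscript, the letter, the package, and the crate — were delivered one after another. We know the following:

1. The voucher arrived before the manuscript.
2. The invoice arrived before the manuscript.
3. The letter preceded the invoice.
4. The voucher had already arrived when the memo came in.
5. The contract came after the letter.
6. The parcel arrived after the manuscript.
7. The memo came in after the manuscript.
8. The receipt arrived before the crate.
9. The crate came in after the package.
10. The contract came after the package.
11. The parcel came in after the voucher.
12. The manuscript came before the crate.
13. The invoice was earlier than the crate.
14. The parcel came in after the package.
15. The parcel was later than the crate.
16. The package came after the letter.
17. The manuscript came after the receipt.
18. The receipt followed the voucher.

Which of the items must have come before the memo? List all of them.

Directly stated before the memo: the manuscript and the voucher.
The invoice reaches the memo via the invoice → the manuscript → the memo.
The letter reaches the memo via the letter → the invoice → the manuscript → the memo.
The receipt reaches the memo via the receipt → the manuscript → the memo.

the invoice, the letter, the manuscript, the receipt, the voucher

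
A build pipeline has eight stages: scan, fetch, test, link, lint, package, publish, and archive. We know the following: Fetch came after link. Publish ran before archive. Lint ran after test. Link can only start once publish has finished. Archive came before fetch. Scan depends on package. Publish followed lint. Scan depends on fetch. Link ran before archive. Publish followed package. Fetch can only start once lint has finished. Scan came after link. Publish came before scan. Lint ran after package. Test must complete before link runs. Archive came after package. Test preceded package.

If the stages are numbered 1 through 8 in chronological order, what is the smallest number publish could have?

4

Lint, package, and test must all come before publish — 3 forced predecessors.
Nothing else is forced ahead of publish, so its earliest slot is position 3 + 1 = 4.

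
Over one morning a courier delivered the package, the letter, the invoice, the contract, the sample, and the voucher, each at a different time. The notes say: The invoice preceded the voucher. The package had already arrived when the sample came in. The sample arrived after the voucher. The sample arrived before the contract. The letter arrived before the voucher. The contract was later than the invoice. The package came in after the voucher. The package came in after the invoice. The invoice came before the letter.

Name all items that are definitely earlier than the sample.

the invoice, the letter, the package, the voucher

Directly stated before the sample: the package and the voucher.
The invoice reaches the sample via the invoice → the package → the sample.
The letter reaches the sample via the letter → the voucher → the sample.
No chain forces the contract ahead of the sample.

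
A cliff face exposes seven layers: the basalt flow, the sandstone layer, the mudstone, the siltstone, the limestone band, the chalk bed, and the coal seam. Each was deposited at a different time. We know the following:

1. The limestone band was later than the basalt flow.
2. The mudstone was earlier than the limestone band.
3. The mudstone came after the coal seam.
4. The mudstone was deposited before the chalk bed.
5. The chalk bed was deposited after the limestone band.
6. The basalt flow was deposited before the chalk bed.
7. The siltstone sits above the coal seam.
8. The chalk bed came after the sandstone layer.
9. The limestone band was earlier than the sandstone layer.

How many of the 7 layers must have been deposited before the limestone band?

Directly stated before the limestone band: the basalt flow and the mudstone.
The coal seam reaches the limestone band via the coal seam → the mudstone → the limestone band.
No chain forces the siltstone (or any of the others) ahead of the limestone band.
That's the basalt flow, the coal seam, and the mudstone — 3 in all.

3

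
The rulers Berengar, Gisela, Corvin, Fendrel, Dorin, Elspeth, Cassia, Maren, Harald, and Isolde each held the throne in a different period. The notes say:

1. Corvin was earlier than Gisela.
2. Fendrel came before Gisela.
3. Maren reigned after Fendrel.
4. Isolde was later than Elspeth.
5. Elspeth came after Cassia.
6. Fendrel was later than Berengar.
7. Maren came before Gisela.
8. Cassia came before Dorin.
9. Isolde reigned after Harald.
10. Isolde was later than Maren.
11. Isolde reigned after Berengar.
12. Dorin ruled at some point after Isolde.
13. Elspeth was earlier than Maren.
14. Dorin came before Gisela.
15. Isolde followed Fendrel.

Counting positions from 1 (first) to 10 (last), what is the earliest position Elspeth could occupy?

2

Cassia must come before Elspeth — 1 forced predecessor.
Nothing else is forced ahead of Elspeth, so their earliest slot is position 1 + 1 = 2.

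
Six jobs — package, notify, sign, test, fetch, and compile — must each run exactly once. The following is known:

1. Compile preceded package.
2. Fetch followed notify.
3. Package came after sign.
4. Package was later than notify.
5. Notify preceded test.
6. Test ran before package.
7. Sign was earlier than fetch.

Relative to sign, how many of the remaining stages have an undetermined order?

3

Forced after sign: fetch and package.
That leaves compile, notify, and test with no forced order relative to sign — 3.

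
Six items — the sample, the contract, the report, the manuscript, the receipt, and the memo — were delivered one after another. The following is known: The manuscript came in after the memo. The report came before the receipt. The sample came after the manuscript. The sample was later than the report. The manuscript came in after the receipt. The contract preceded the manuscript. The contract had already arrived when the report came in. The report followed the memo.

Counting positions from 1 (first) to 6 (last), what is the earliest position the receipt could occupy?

The contract, the memo, and the report must all come before the receipt — 3 forced predecessors.
Nothing else is forced ahead of the receipt, so its earliest slot is position 3 + 1 = 4.

4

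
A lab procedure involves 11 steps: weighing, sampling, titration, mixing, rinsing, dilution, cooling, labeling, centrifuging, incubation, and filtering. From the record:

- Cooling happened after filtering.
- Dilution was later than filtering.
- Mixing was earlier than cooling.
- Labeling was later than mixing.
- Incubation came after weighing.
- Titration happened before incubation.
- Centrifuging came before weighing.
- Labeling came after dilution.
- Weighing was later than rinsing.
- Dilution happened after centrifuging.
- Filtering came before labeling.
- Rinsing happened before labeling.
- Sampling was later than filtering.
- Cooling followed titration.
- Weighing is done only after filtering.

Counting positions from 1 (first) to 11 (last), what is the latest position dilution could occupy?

Dilution must come before labeling — 1 step forced after it.
Everything else can be placed before dilution in some valid order, so dilution can sit as late as position 11 − 1 = 10.

10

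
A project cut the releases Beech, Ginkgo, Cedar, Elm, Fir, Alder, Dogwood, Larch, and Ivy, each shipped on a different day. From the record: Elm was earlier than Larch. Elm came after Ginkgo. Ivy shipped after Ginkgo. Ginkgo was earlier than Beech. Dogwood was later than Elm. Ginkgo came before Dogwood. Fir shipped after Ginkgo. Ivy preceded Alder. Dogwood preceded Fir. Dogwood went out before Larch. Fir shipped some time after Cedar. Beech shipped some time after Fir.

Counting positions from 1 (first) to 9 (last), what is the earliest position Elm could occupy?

Ginkgo must come before Elm — 1 forced predecessor.
Nothing else is forced ahead of Elm, so its earliest slot is position 1 + 1 = 2.

2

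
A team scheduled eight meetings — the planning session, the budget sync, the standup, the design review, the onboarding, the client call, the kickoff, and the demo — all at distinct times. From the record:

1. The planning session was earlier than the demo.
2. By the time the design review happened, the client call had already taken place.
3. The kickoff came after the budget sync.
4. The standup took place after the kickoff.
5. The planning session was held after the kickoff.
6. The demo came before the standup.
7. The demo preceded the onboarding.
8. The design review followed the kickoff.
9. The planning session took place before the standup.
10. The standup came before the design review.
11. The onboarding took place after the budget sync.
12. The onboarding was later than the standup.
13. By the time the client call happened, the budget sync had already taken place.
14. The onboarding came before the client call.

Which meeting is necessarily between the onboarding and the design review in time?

the client call

Tracing the constraints gives the onboarding → the client call → the design review, so the client call sits after the onboarding and before the design review.
No other meeting is forced both after the onboarding and before the design review.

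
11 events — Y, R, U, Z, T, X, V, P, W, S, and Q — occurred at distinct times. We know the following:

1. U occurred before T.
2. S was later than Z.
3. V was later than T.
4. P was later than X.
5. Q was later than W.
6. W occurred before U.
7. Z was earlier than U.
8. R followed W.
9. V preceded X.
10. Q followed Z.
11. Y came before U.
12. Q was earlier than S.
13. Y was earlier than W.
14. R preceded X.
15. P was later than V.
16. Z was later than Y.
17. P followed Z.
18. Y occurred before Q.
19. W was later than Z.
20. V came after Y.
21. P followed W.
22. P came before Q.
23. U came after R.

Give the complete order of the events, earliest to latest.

The constraints fix every adjacent pair, so only one ordering works:
Y → Z → W → R → U → T → V → X → P → Q → S.

Y, Z, W, R, U, T, V, X, P, Q, S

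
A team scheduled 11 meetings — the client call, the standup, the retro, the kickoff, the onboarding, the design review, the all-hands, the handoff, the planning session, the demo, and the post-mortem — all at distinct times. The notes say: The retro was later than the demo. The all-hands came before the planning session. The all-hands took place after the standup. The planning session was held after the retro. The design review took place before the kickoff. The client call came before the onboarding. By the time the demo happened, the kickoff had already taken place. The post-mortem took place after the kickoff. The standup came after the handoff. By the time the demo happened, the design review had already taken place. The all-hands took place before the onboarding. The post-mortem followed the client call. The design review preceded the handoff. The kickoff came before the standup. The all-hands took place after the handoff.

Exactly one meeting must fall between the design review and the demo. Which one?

the kickoff

Tracing the constraints gives the design review → the kickoff → the demo, so the kickoff sits after the design review and before the demo.
No other meeting is forced both after the design review and before the demo.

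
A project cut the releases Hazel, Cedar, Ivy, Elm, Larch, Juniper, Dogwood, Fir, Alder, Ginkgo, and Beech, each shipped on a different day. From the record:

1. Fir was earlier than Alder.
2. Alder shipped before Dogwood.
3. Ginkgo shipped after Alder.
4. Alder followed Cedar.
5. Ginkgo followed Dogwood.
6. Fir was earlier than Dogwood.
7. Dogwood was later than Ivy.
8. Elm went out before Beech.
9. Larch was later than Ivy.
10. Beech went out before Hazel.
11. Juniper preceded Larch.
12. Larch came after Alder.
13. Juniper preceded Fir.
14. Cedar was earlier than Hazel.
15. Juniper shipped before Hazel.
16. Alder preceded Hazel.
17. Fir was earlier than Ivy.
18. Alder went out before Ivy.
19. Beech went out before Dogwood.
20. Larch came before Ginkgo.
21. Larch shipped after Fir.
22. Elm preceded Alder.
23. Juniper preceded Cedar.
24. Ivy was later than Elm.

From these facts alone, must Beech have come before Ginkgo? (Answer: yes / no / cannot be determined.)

yes

Chain the constraints: Beech → Dogwood → Ginkgo. Each link is directly stated, so Beech comes before Ginkgo.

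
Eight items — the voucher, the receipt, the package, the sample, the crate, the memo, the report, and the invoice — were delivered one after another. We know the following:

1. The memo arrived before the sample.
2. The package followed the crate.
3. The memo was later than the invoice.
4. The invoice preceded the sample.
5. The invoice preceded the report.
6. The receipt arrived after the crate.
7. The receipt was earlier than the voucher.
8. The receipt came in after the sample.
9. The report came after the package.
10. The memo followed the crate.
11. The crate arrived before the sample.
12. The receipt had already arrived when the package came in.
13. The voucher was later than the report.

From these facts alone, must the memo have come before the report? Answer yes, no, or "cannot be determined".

Chain the constraints: the memo → the sample → the receipt → the package → the report. Each link is directly stated, so the memo comes before the report.

yes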